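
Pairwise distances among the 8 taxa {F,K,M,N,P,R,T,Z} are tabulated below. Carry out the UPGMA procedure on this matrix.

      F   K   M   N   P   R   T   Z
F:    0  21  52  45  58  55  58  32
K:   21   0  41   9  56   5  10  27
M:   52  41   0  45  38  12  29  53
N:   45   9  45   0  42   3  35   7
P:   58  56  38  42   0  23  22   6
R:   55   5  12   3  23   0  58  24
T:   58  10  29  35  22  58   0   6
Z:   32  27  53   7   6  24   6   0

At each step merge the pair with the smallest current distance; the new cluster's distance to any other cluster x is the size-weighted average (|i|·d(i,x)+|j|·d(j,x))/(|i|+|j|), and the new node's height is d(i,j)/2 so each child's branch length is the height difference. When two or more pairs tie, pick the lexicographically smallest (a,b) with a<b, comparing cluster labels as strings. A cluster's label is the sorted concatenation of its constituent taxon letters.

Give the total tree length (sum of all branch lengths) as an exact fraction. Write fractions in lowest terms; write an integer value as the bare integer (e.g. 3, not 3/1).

step 1: merge (N,R) at d=3; branch lengths N→3/2, R→3/2; new cluster NR
  updated: d(F,NR)=50, d(K,NR)=7, d(M,NR)=57/2, d(NR,P)=65/2, d(NR,T)=93/2, d(NR,Z)=31/2
step 2: merge (P,Z) at d=6; branch lengths P→3, Z→3; new cluster PZ
  updated: d(F,PZ)=45, d(K,PZ)=83/2, d(M,PZ)=91/2, d(NR,PZ)=24, d(PZ,T)=14
step 3: merge (K,NR) at d=7; branch lengths K→7/2, NR→2; new cluster KNR
  updated: d(F,KNR)=121/3, d(KNR,M)=98/3, d(KNR,PZ)=179/6, d(KNR,T)=103/3
step 4: merge (PZ,T) at d=14; branch lengths PZ→4, T→7; new cluster PTZ
  updated: d(F,PTZ)=148/3, d(KNR,PTZ)=94/3, d(M,PTZ)=40
step 5: merge (KNR,PTZ) at d=94/3; branch lengths KNR→73/6, PTZ→26/3; new cluster KNPRTZ
  updated: d(F,KNPRTZ)=269/6, d(KNPRTZ,M)=109/3
step 6: merge (KNPRTZ,M) at d=109/3; branch lengths KNPRTZ→5/2, M→109/6; new cluster KMNPRTZ
  updated: d(F,KMNPRTZ)=321/7
step 7: merge (F,KMNPRTZ) at d=321/7; branch lengths F→321/14, KMNPRTZ→100/21; new cluster FKMNPRTZ
final tree: (F:321/14,(((K:7/2,(N:3/2,R:3/2):2):73/6,((P:3,Z:3):4,T:7):26/3):5/2,M:109/6):100/21)
total length: 3977/42

3977/42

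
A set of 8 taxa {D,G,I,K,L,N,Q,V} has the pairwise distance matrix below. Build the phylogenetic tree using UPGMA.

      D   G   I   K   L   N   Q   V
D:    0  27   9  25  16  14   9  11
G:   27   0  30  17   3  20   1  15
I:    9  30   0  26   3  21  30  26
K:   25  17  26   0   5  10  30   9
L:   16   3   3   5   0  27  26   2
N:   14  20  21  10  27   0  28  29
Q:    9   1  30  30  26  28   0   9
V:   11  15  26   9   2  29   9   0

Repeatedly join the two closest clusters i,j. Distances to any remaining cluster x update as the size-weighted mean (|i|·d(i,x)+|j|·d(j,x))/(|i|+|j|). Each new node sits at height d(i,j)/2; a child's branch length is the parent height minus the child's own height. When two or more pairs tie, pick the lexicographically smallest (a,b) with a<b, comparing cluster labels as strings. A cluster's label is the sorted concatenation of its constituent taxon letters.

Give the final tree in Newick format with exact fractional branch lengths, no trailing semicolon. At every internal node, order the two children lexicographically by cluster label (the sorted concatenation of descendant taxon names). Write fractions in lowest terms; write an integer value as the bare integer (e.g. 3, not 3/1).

(((D:9/2,I:9/2):17/4,N:35/4):109/60,((G:1/2,Q:1/2):47/6,(K:7/2,(L:1,V:1):5/2):29/6):67/30)

1. join G+Q (d=1) ⇒ GQ; edges |G|=1/2, |Q|=1/2
  updated: d(D,GQ)=18, d(GQ,I)=30, d(GQ,K)=47/2, d(GQ,L)=29/2, d(GQ,N)=24, d(GQ,V)=12
2. join L+V (d=2) ⇒ LV; edges |L|=1, |V|=1
  updated: d(D,LV)=27/2, d(GQ,LV)=53/4, d(I,LV)=29/2, d(K,LV)=7, d(LV,N)=28
3. join K+LV (d=7) ⇒ KLV; edges |K|=7/2, |LV|=5/2
  updated: d(D,KLV)=52/3, d(GQ,KLV)=50/3, d(I,KLV)=55/3, d(KLV,N)=22
4. join D+I (d=9) ⇒ DI; edges |D|=9/2, |I|=9/2
  updated: d(DI,GQ)=24, d(DI,KLV)=107/6, d(DI,N)=35/2
5. join GQ+KLV (d=50/3) ⇒ GKLQV; edges |GQ|=47/6, |KLV|=29/6
  updated: d(DI,GKLQV)=203/10, d(GKLQV,N)=114/5
6. join DI+N (d=35/2) ⇒ DIN; edges |DI|=17/4, |N|=35/4
  updated: d(DIN,GKLQV)=317/15
7. join DIN+GKLQV (d=317/15) ⇒ DGIKLNQV; edges |DIN|=109/60, |GKLQV|=67/30
final tree: (((D:9/2,I:9/2):17/4,N:35/4):109/60,((G:1/2,Q:1/2):47/6,(K:7/2,(L:1,V:1):5/2):29/6):67/30)
total length: 2863/60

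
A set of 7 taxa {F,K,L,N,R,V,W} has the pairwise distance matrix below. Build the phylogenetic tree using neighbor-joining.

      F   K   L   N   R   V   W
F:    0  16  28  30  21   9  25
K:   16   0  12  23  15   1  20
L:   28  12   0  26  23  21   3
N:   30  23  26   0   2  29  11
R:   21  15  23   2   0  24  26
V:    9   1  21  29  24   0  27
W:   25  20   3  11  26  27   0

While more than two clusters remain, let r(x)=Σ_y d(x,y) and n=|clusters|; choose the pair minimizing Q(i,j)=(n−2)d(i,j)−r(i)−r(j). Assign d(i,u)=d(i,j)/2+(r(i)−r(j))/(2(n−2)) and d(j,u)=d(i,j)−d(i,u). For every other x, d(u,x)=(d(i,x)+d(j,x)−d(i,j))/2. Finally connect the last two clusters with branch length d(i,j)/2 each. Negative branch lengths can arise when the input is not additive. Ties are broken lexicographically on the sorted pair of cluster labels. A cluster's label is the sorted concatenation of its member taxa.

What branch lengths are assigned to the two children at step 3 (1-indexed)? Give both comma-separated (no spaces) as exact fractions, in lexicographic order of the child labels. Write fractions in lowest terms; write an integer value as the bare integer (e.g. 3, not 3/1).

17/2,21/2

1. join N+R (d=2, Q=-222) ⇒ NR; edges |N|=2, |R|=0
  updated: d(F,NR)=49/2, d(K,NR)=18, d(L,NR)=47/2, d(NR,V)=51/2, d(NR,W)=35/2
2. join L+W (d=3, Q=-168) ⇒ LW; edges |L|=7/8, |W|=17/8
  updated: d(F,LW)=25, d(K,LW)=29/2, d(LW,NR)=19, d(LW,V)=45/2
3. join LW+NR (d=19, Q=-111) ⇒ LNRW; edges |LW|=17/2, |NR|=21/2
  updated: d(F,LNRW)=61/4, d(K,LNRW)=27/4, d(LNRW,V)=29/2
4. join F+V (d=9, Q=-187/4) ⇒ FV; edges |F|=135/16, |V|=9/16
  updated: d(FV,K)=4, d(FV,LNRW)=83/8
5. join FV+K (d=4, Q=-169/8) ⇒ FKV; edges |FV|=61/16, |K|=3/16
  updated: d(FKV,LNRW)=105/16
6. join FKV+LNRW (d=105/16) ⇒ FKLNRVW; edges |FKV|=105/32, |LNRW|=105/32
final tree: (((F:135/16,V:9/16):61/16,K:3/16):105/32,((L:7/8,W:17/8):17/2,(N:2,R:0):21/2):105/32)
total length: 697/16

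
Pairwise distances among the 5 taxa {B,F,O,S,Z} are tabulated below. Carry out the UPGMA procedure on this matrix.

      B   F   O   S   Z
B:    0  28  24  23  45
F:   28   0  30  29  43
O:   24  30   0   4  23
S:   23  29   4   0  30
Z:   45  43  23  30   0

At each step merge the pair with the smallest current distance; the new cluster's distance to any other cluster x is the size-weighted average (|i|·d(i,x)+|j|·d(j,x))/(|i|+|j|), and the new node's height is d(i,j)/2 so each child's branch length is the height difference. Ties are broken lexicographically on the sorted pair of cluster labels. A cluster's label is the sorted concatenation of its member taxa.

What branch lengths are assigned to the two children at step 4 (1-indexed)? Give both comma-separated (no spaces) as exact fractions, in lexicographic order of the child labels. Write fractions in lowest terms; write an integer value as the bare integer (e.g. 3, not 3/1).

step 1: merge (O,S) at d=4; branch lengths O→2, S→2; new cluster OS
  updated: d(B,OS)=47/2, d(F,OS)=59/2, d(OS,Z)=53/2
step 2: merge (B,OS) at d=47/2; branch lengths B→47/4, OS→39/4; new cluster BOS
  updated: d(BOS,F)=29, d(BOS,Z)=98/3
step 3: merge (BOS,F) at d=29; branch lengths BOS→11/4, F→29/2; new cluster BFOS
  updated: d(BFOS,Z)=141/4
step 4: merge (BFOS,Z) at d=141/4; branch lengths BFOS→25/8, Z→141/8; new cluster BFOSZ
final tree: (((B:47/4,(O:2,S:2):39/4):11/4,F:29/2):25/8,Z:141/8)
total length: 127/2

25/8,141/8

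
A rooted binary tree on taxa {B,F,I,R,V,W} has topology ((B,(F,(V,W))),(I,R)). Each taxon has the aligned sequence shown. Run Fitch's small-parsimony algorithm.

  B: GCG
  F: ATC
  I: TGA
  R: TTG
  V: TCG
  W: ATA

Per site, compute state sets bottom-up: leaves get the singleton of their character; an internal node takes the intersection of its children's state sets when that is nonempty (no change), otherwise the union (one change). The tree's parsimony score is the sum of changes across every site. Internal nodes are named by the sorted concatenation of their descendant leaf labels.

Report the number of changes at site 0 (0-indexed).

VW@0: {T} ∪ {A} = {A,T} (union, +1)
FVW@0: {A} ∩ {A,T} = {A} (intersection, +0)
BFVW@0: {G} ∪ {A} = {A,G} (union, +1)
IR@0: {T} ∩ {T} = {T} (intersection, +0)
BFIRVW@0: {A,G} ∪ {T} = {A,G,T} (union, +1)
VW@1: {C} ∪ {T} = {C,T} (union, +1)
FVW@1: {T} ∩ {C,T} = {T} (intersection, +0)
BFVW@1: {C} ∪ {T} = {C,T} (union, +1)
IR@1: {G} ∪ {T} = {G,T} (union, +1)
BFIRVW@1: {C,T} ∩ {G,T} = {T} (intersection, +0)
VW@2: {G} ∪ {A} = {A,G} (union, +1)
FVW@2: {C} ∪ {A,G} = {A,C,G} (union, +1)
BFVW@2: {G} ∩ {A,C,G} = {G} (intersection, +0)
IR@2: {A} ∪ {G} = {A,G} (union, +1)
BFIRVW@2: {G} ∩ {A,G} = {G} (intersection, +0)
per-site changes: [3, 3, 3]; total = 9

3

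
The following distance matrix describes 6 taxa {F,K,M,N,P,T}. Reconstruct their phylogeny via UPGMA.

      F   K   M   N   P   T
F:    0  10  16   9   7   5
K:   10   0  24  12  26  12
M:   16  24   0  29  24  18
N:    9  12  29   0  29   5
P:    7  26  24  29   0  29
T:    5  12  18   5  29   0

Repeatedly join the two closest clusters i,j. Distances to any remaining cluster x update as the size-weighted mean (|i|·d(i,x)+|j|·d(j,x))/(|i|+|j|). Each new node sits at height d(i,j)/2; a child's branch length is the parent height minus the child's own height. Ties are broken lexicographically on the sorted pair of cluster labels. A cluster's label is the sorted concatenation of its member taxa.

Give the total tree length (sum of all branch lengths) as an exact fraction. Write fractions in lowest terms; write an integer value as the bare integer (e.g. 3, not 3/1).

iteration 1: select F,T (d=5); attach at lengths (5/2, 5/2); label the merged cluster FT
  updated: d(FT,K)=11, d(FT,M)=17, d(FT,N)=7, d(FT,P)=18
iteration 2: select FT,N (d=7); attach at lengths (1, 7/2); label the merged cluster FNT
  updated: d(FNT,K)=34/3, d(FNT,M)=21, d(FNT,P)=65/3
iteration 3: select FNT,K (d=34/3); attach at lengths (13/6, 17/3); label the merged cluster FKNT
  updated: d(FKNT,M)=87/4, d(FKNT,P)=91/4
iteration 4: select FKNT,M (d=87/4); attach at lengths (125/24, 87/8); label the merged cluster FKMNT
  updated: d(FKMNT,P)=23
iteration 5: select FKMNT,P (d=23); attach at lengths (5/8, 23/2); label the merged cluster FKMNPT
final tree: (((((F:5/2,T:5/2):1,N:7/2):13/6,K:17/3):125/24,M:87/8):5/8,P:23/2)
total length: 1093/24

1093/24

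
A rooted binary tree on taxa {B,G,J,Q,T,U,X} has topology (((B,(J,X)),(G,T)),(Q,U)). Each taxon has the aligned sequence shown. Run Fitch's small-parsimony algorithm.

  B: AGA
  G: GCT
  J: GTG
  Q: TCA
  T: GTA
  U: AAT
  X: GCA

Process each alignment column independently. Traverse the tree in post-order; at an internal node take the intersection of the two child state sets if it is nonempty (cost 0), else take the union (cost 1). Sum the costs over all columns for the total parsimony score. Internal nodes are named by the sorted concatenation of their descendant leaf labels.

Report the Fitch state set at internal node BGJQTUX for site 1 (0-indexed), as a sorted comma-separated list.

site 0, node JX: J={G} ∩ X={G} → {G} (+0)
site 0, node BJX: B={A} ∪ JX={G} → {A,G} (+1)
site 0, node GT: G={G} ∩ T={G} → {G} (+0)
site 0, node BGJTX: BJX={A,G} ∩ GT={G} → {G} (+0)
site 0, node QU: Q={T} ∪ U={A} → {A,T} (+1)
site 0, node BGJQTUX: BGJTX={G} ∪ QU={A,T} → {A,G,T} (+1)
site 1, node JX: J={T} ∪ X={C} → {C,T} (+1)
site 1, node BJX: B={G} ∪ JX={C,T} → {C,G,T} (+1)
site 1, node GT: G={C} ∪ T={T} → {C,T} (+1)
site 1, node BGJTX: BJX={C,G,T} ∩ GT={C,T} → {C,T} (+0)
site 1, node QU: Q={C} ∪ U={A} → {A,C} (+1)
site 1, node BGJQTUX: BGJTX={C,T} ∩ QU={A,C} → {C} (+0)
site 2, node JX: J={G} ∪ X={A} → {A,G} (+1)
site 2, node BJX: B={A} ∩ JX={A,G} → {A} (+0)
site 2, node GT: G={T} ∪ T={A} → {A,T} (+1)
site 2, node BGJTX: BJX={A} ∩ GT={A,T} → {A} (+0)
site 2, node QU: Q={A} ∪ U={T} → {A,T} (+1)
site 2, node BGJQTUX: BGJTX={A} ∩ QU={A,T} → {A} (+0)
per-site changes: [3, 4, 3]; total = 10

C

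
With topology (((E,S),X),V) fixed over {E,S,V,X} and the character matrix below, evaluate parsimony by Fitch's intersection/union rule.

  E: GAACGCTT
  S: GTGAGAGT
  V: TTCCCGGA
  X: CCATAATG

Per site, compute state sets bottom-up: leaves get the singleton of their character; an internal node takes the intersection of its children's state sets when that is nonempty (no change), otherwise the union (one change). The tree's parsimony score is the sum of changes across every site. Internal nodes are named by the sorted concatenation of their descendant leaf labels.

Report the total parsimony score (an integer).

16

site 0, node ES: E={G} ∩ S={G} → {G} (+0)
site 0, node ESX: ES={G} ∪ X={C} → {C,G} (+1)
site 0, node ESVX: ESX={C,G} ∪ V={T} → {C,G,T} (+1)
site 1, node ES: E={A} ∪ S={T} → {A,T} (+1)
site 1, node ESX: ES={A,T} ∪ X={C} → {A,C,T} (+1)
site 1, node ESVX: ESX={A,C,T} ∩ V={T} → {T} (+0)
site 2, node ES: E={A} ∪ S={G} → {A,G} (+1)
site 2, node ESX: ES={A,G} ∩ X={A} → {A} (+0)
site 2, node ESVX: ESX={A} ∪ V={C} → {A,C} (+1)
site 3, node ES: E={C} ∪ S={A} → {A,C} (+1)
site 3, node ESX: ES={A,C} ∪ X={T} → {A,C,T} (+1)
site 3, node ESVX: ESX={A,C,T} ∩ V={C} → {C} (+0)
site 4, node ES: E={G} ∩ S={G} → {G} (+0)
site 4, node ESX: ES={G} ∪ X={A} → {A,G} (+1)
site 4, node ESVX: ESX={A,G} ∪ V={C} → {A,C,G} (+1)
site 5, node ES: E={C} ∪ S={A} → {A,C} (+1)
site 5, node ESX: ES={A,C} ∩ X={A} → {A} (+0)
site 5, node ESVX: ESX={A} ∪ V={G} → {A,G} (+1)
site 6, node ES: E={T} ∪ S={G} → {G,T} (+1)
site 6, node ESX: ES={G,T} ∩ X={T} → {T} (+0)
site 6, node ESVX: ESX={T} ∪ V={G} → {G,T} (+1)
site 7, node ES: E={T} ∩ S={T} → {T} (+0)
site 7, node ESX: ES={T} ∪ X={G} → {G,T} (+1)
site 7, node ESVX: ESX={G,T} ∪ V={A} → {A,G,T} (+1)
per-site changes: [2, 2, 2, 2, 2, 2, 2, 2]; total = 16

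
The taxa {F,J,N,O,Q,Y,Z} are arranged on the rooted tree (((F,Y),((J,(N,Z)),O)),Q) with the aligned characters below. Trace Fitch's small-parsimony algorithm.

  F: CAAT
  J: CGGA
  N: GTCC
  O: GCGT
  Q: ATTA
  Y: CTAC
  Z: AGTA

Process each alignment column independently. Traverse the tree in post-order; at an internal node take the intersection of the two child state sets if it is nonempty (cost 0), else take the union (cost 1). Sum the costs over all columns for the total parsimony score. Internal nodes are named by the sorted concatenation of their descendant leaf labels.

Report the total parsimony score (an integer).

16

[col 0] FY: children F:{C}, Y:{C} ∩→ {C}; cost 0
[col 0] NZ: children N:{G}, Z:{A} ∪→ {A,G}; cost 1
[col 0] JNZ: children J:{C}, NZ:{A,G} ∪→ {A,C,G}; cost 1
[col 0] JNOZ: children JNZ:{A,C,G}, O:{G} ∩→ {G}; cost 0
[col 0] FJNOYZ: children FY:{C}, JNOZ:{G} ∪→ {C,G}; cost 1
[col 0] FJNOQYZ: children FJNOYZ:{C,G}, Q:{A} ∪→ {A,C,G}; cost 1
[col 1] FY: children F:{A}, Y:{T} ∪→ {A,T}; cost 1
[col 1] NZ: children N:{T}, Z:{G} ∪→ {G,T}; cost 1
[col 1] JNZ: children J:{G}, NZ:{G,T} ∩→ {G}; cost 0
[col 1] JNOZ: children JNZ:{G}, O:{C} ∪→ {C,G}; cost 1
[col 1] FJNOYZ: children FY:{A,T}, JNOZ:{C,G} ∪→ {A,C,G,T}; cost 1
[col 1] FJNOQYZ: children FJNOYZ:{A,C,G,T}, Q:{T} ∩→ {T}; cost 0
[col 2] FY: children F:{A}, Y:{A} ∩→ {A}; cost 0
[col 2] NZ: children N:{C}, Z:{T} ∪→ {C,T}; cost 1
[col 2] JNZ: children J:{G}, NZ:{C,T} ∪→ {C,G,T}; cost 1
[col 2] JNOZ: children JNZ:{C,G,T}, O:{G} ∩→ {G}; cost 0
[col 2] FJNOYZ: children FY:{A}, JNOZ:{G} ∪→ {A,G}; cost 1
[col 2] FJNOQYZ: children FJNOYZ:{A,G}, Q:{T} ∪→ {A,G,T}; cost 1
[col 3] FY: children F:{T}, Y:{C} ∪→ {C,T}; cost 1
[col 3] NZ: children N:{C}, Z:{A} ∪→ {A,C}; cost 1
[col 3] JNZ: children J:{A}, NZ:{A,C} ∩→ {A}; cost 0
[col 3] JNOZ: children JNZ:{A}, O:{T} ∪→ {A,T}; cost 1
[col 3] FJNOYZ: children FY:{C,T}, JNOZ:{A,T} ∩→ {T}; cost 0
[col 3] FJNOQYZ: children FJNOYZ:{T}, Q:{A} ∪→ {A,T}; cost 1
per-site changes: [4, 4, 4, 4]; total = 16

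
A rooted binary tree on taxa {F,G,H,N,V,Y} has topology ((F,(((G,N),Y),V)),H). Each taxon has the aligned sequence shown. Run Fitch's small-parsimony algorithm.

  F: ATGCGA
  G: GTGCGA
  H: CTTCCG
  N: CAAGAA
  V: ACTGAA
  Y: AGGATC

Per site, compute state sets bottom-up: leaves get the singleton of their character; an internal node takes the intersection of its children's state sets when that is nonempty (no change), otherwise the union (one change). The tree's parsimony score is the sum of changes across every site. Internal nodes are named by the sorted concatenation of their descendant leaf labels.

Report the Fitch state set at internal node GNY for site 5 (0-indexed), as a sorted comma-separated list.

A,C

GN@0: {G} ∪ {C} = {C,G} (union, +1)
GNY@0: {C,G} ∪ {A} = {A,C,G} (union, +1)
GNVY@0: {A,C,G} ∩ {A} = {A} (intersection, +0)
FGNVY@0: {A} ∩ {A} = {A} (intersection, +0)
FGHNVY@0: {A} ∪ {C} = {A,C} (union, +1)
GN@1: {T} ∪ {A} = {A,T} (union, +1)
GNY@1: {A,T} ∪ {G} = {A,G,T} (union, +1)
GNVY@1: {A,G,T} ∪ {C} = {A,C,G,T} (union, +1)
FGNVY@1: {T} ∩ {A,C,G,T} = {T} (intersection, +0)
FGHNVY@1: {T} ∩ {T} = {T} (intersection, +0)
GN@2: {G} ∪ {A} = {A,G} (union, +1)
GNY@2: {A,G} ∩ {G} = {G} (intersection, +0)
GNVY@2: {G} ∪ {T} = {G,T} (union, +1)
FGNVY@2: {G} ∩ {G,T} = {G} (intersection, +0)
FGHNVY@2: {G} ∪ {T} = {G,T} (union, +1)
GN@3: {C} ∪ {G} = {C,G} (union, +1)
GNY@3: {C,G} ∪ {A} = {A,C,G} (union, +1)
GNVY@3: {A,C,G} ∩ {G} = {G} (intersection, +0)
FGNVY@3: {C} ∪ {G} = {C,G} (union, +1)
FGHNVY@3: {C,G} ∩ {C} = {C} (intersection, +0)
GN@4: {G} ∪ {A} = {A,G} (union, +1)
GNY@4: {A,G} ∪ {T} = {A,G,T} (union, +1)
GNVY@4: {A,G,T} ∩ {A} = {A} (intersection, +0)
FGNVY@4: {G} ∪ {A} = {A,G} (union, +1)
FGHNVY@4: {A,G} ∪ {C} = {A,C,G} (union, +1)
GN@5: {A} ∩ {A} = {A} (intersection, +0)
GNY@5: {A} ∪ {C} = {A,C} (union, +1)
GNVY@5: {A,C} ∩ {A} = {A} (intersection, +0)
FGNVY@5: {A} ∩ {A} = {A} (intersection, +0)
FGHNVY@5: {A} ∪ {G} = {A,G} (union, +1)
per-site changes: [3, 3, 3, 3, 4, 2]; total = 18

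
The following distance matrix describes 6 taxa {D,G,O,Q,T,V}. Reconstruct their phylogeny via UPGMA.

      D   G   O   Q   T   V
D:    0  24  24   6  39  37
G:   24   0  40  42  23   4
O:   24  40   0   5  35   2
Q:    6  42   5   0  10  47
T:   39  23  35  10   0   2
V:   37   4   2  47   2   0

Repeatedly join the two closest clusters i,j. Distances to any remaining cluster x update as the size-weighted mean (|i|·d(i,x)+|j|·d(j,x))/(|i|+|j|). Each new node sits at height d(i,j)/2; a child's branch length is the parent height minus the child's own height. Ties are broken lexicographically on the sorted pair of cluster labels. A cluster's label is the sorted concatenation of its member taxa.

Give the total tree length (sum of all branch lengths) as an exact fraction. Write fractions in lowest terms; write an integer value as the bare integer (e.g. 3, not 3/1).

635/12

iteration 1: select O,V (d=2); attach at lengths (1, 1); label the merged cluster OV
  updated: d(D,OV)=61/2, d(G,OV)=22, d(OV,Q)=26, d(OV,T)=37/2
iteration 2: select D,Q (d=6); attach at lengths (3, 3); label the merged cluster DQ
  updated: d(DQ,G)=33, d(DQ,OV)=113/4, d(DQ,T)=49/2
iteration 3: select OV,T (d=37/2); attach at lengths (33/4, 37/4); label the merged cluster OTV
  updated: d(DQ,OTV)=27, d(G,OTV)=67/3
iteration 4: select G,OTV (d=67/3); attach at lengths (67/6, 23/12); label the merged cluster GOTV
  updated: d(DQ,GOTV)=57/2
iteration 5: select DQ,GOTV (d=57/2); attach at lengths (45/4, 37/12); label the merged cluster DGOQTV
final tree: ((D:3,Q:3):45/4,(G:67/6,((O:1,V:1):33/4,T:37/4):23/12):37/12)
total length: 635/12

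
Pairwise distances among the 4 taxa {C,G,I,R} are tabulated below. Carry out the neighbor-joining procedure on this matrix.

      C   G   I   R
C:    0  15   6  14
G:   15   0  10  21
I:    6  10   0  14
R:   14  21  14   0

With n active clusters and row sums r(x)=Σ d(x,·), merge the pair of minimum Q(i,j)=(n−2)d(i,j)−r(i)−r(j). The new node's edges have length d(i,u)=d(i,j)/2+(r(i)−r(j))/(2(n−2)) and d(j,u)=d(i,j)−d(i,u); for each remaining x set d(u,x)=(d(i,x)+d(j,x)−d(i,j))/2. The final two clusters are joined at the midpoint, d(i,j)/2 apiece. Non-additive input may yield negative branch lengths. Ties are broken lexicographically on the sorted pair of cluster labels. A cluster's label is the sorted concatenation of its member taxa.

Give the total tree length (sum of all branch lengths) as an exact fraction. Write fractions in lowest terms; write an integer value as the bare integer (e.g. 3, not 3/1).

step 1: merge (C,R) at d=14, Q=-56; branch lengths C→7/2, R→21/2; new cluster CR
  updated: d(CR,G)=11, d(CR,I)=3
step 2: merge (CR,G) at d=11, Q=-24; branch lengths CR→2, G→9; new cluster CGR
  updated: d(CGR,I)=1
step 3: merge (CGR,I) at d=1; branch lengths CGR→1/2, I→1/2; new cluster CGIR
final tree: (((C:7/2,R:21/2):2,G:9):1/2,I:1/2)
total length: 26

26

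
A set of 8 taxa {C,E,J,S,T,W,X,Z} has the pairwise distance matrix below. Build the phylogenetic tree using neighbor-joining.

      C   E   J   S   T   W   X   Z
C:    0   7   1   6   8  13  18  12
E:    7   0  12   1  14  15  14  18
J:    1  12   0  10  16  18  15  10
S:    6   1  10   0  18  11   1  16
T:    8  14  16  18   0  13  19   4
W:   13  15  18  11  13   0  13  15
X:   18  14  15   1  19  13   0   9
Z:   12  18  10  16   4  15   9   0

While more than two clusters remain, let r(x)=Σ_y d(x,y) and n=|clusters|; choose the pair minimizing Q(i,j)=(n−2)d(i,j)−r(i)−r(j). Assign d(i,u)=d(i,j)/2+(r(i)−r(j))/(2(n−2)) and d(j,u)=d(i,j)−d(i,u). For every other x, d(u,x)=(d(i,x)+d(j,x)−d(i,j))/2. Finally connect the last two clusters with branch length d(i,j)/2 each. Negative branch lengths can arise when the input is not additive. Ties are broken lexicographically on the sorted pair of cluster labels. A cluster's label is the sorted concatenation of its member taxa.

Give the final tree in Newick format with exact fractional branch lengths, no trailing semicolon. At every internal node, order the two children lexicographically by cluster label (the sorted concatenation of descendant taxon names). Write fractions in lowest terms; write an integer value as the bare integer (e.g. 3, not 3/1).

step 1: merge (T,Z) at d=4, Q=-152; branch lengths T→8/3, Z→4/3; new cluster TZ
  updated: d(C,TZ)=8, d(E,TZ)=14, d(J,TZ)=11, d(S,TZ)=15, d(TZ,W)=12, d(TZ,X)=12
step 2: merge (C,J) at d=1, Q=-115; branch lengths C→-9/10, J→19/10; new cluster CJ
  updated: d(CJ,E)=9, d(CJ,S)=15/2, d(CJ,TZ)=9, d(CJ,W)=15, d(CJ,X)=16
step 3: merge (S,X) at d=1, Q=-175/2; branch lengths S→-33/16, X→49/16; new cluster SX
  updated: d(CJ,SX)=45/4, d(E,SX)=7, d(SX,TZ)=13, d(SX,W)=23/2
step 4: merge (E,SX) at d=7, Q=-267/4; branch lengths E→31/8, SX→25/8; new cluster ESX
  updated: d(CJ,ESX)=53/8, d(ESX,TZ)=10, d(ESX,W)=39/4
step 5: merge (CJ,ESX) at d=53/8, Q=-175/4; branch lengths CJ→35/8, ESX→9/4; new cluster CEJSX
  updated: d(CEJSX,TZ)=99/16, d(CEJSX,W)=145/16
step 6: merge (CEJSX,TZ) at d=99/16, Q=-109/4; branch lengths CEJSX→13/8, TZ→73/16; new cluster CEJSTXZ
  updated: d(CEJSTXZ,W)=119/16
step 7: merge (CEJSTXZ,W) at d=119/16; branch lengths CEJSTXZ→119/32, W→119/32; new cluster CEJSTWXZ
final tree: ((((C:-9/10,J:19/10):35/8,(E:31/8,(S:-33/16,X:49/16):25/8):9/4):13/8,(T:8/3,Z:4/3):73/16):119/32,W:119/32)
total length: 133/4

((((C:-9/10,J:19/10):35/8,(E:31/8,(S:-33/16,X:49/16):25/8):9/4):13/8,(T:8/3,Z:4/3):73/16):119/32,W:119/32)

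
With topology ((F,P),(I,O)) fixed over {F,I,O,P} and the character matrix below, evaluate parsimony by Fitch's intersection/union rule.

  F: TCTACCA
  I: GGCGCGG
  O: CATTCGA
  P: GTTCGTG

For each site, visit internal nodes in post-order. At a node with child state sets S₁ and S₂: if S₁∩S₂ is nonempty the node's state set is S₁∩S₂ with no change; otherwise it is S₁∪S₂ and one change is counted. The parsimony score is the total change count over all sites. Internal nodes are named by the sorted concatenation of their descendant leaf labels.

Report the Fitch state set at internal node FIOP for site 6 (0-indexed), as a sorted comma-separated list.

A,G

FP@0: {T} ∪ {G} = {G,T} (union, +1)
IO@0: {G} ∪ {C} = {C,G} (union, +1)
FIOP@0: {G,T} ∩ {C,G} = {G} (intersection, +0)
FP@1: {C} ∪ {T} = {C,T} (union, +1)
IO@1: {G} ∪ {A} = {A,G} (union, +1)
FIOP@1: {C,T} ∪ {A,G} = {A,C,G,T} (union, +1)
FP@2: {T} ∩ {T} = {T} (intersection, +0)
IO@2: {C} ∪ {T} = {C,T} (union, +1)
FIOP@2: {T} ∩ {C,T} = {T} (intersection, +0)
FP@3: {A} ∪ {C} = {A,C} (union, +1)
IO@3: {G} ∪ {T} = {G,T} (union, +1)
FIOP@3: {A,C} ∪ {G,T} = {A,C,G,T} (union, +1)
FP@4: {C} ∪ {G} = {C,G} (union, +1)
IO@4: {C} ∩ {C} = {C} (intersection, +0)
FIOP@4: {C,G} ∩ {C} = {C} (intersection, +0)
FP@5: {C} ∪ {T} = {C,T} (union, +1)
IO@5: {G} ∩ {G} = {G} (intersection, +0)
FIOP@5: {C,T} ∪ {G} = {C,G,T} (union, +1)
FP@6: {A} ∪ {G} = {A,G} (union, +1)
IO@6: {G} ∪ {A} = {A,G} (union, +1)
FIOP@6: {A,G} ∩ {A,G} = {A,G} (intersection, +0)
per-site changes: [2, 3, 1, 3, 1, 2, 2]; total = 14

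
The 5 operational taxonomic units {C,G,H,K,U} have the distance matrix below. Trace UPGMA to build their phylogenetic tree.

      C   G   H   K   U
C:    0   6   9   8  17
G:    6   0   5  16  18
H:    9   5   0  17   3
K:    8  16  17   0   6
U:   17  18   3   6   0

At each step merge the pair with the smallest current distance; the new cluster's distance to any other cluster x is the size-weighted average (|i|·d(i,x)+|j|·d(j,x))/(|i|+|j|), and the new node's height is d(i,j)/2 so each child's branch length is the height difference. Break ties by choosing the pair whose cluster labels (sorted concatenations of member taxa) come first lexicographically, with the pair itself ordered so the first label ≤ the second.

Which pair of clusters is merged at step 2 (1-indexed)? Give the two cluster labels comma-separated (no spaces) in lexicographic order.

C,G

1. join H+U (d=3) ⇒ HU; edges |H|=3/2, |U|=3/2
  updated: d(C,HU)=13, d(G,HU)=23/2, d(HU,K)=23/2
2. join C+G (d=6) ⇒ CG; edges |C|=3, |G|=3
  updated: d(CG,HU)=49/4, d(CG,K)=12
3. join HU+K (d=23/2) ⇒ HKU; edges |HU|=17/4, |K|=23/4
  updated: d(CG,HKU)=73/6
4. join CG+HKU (d=73/6) ⇒ CGHKU; edges |CG|=37/12, |HKU|=1/3
final tree: ((C:3,G:3):37/12,((H:3/2,U:3/2):17/4,K:23/4):1/3)
total length: 269/12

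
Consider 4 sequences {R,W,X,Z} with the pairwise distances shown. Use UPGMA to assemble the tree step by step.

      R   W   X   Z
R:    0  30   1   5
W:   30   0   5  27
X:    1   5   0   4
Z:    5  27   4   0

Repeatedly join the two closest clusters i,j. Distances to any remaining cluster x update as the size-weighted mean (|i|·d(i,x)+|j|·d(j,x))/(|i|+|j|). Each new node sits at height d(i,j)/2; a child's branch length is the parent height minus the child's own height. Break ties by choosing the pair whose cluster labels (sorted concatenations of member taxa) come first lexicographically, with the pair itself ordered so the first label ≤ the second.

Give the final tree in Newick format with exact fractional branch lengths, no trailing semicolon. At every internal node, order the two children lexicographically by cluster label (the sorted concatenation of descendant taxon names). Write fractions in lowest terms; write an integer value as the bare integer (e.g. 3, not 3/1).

step 1: merge (R,X) at d=1; branch lengths R→1/2, X→1/2; new cluster RX
  updated: d(RX,W)=35/2, d(RX,Z)=9/2
step 2: merge (RX,Z) at d=9/2; branch lengths RX→7/4, Z→9/4; new cluster RXZ
  updated: d(RXZ,W)=62/3
step 3: merge (RXZ,W) at d=62/3; branch lengths RXZ→97/12, W→31/3; new cluster RWXZ
final tree: (((R:1/2,X:1/2):7/4,Z:9/4):97/12,W:31/3)
total length: 281/12

(((R:1/2,X:1/2):7/4,Z:9/4):97/12,W:31/3)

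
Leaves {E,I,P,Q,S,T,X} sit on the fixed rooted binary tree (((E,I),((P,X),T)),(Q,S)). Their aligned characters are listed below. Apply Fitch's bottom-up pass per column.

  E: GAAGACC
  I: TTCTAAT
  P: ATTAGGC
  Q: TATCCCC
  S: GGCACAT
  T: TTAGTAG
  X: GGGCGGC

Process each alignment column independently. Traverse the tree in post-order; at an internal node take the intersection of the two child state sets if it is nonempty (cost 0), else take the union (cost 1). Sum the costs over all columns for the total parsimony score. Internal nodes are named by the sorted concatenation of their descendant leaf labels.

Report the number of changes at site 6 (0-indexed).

3

site 0, node EI: E={G} ∪ I={T} → {G,T} (+1)
site 0, node PX: P={A} ∪ X={G} → {A,G} (+1)
site 0, node PTX: PX={A,G} ∪ T={T} → {A,G,T} (+1)
site 0, node EIPTX: EI={G,T} ∩ PTX={A,G,T} → {G,T} (+0)
site 0, node QS: Q={T} ∪ S={G} → {G,T} (+1)
site 0, node EIPQSTX: EIPTX={G,T} ∩ QS={G,T} → {G,T} (+0)
site 1, node EI: E={A} ∪ I={T} → {A,T} (+1)
site 1, node PX: P={T} ∪ X={G} → {G,T} (+1)
site 1, node PTX: PX={G,T} ∩ T={T} → {T} (+0)
site 1, node EIPTX: EI={A,T} ∩ PTX={T} → {T} (+0)
site 1, node QS: Q={A} ∪ S={G} → {A,G} (+1)
site 1, node EIPQSTX: EIPTX={T} ∪ QS={A,G} → {A,G,T} (+1)
site 2, node EI: E={A} ∪ I={C} → {A,C} (+1)
site 2, node PX: P={T} ∪ X={G} → {G,T} (+1)
site 2, node PTX: PX={G,T} ∪ T={A} → {A,G,T} (+1)
site 2, node EIPTX: EI={A,C} ∩ PTX={A,G,T} → {A} (+0)
site 2, node QS: Q={T} ∪ S={C} → {C,T} (+1)
site 2, node EIPQSTX: EIPTX={A} ∪ QS={C,T} → {A,C,T} (+1)
site 3, node EI: E={G} ∪ I={T} → {G,T} (+1)
site 3, node PX: P={A} ∪ X={C} → {A,C} (+1)
site 3, node PTX: PX={A,C} ∪ T={G} → {A,C,G} (+1)
site 3, node EIPTX: EI={G,T} ∩ PTX={A,C,G} → {G} (+0)
site 3, node QS: Q={C} ∪ S={A} → {A,C} (+1)
site 3, node EIPQSTX: EIPTX={G} ∪ QS={A,C} → {A,C,G} (+1)
site 4, node EI: E={A} ∩ I={A} → {A} (+0)
site 4, node PX: P={G} ∩ X={G} → {G} (+0)
site 4, node PTX: PX={G} ∪ T={T} → {G,T} (+1)
site 4, node EIPTX: EI={A} ∪ PTX={G,T} → {A,G,T} (+1)
site 4, node QS: Q={C} ∩ S={C} → {C} (+0)
site 4, node EIPQSTX: EIPTX={A,G,T} ∪ QS={C} → {A,C,G,T} (+1)
site 5, node EI: E={C} ∪ I={A} → {A,C} (+1)
site 5, node PX: P={G} ∩ X={G} → {G} (+0)
site 5, node PTX: PX={G} ∪ T={A} → {A,G} (+1)
site 5, node EIPTX: EI={A,C} ∩ PTX={A,G} → {A} (+0)
site 5, node QS: Q={C} ∪ S={A} → {A,C} (+1)
site 5, node EIPQSTX: EIPTX={A} ∩ QS={A,C} → {A} (+0)
site 6, node EI: E={C} ∪ I={T} → {C,T} (+1)
site 6, node PX: P={C} ∩ X={C} → {C} (+0)
site 6, node PTX: PX={C} ∪ T={G} → {C,G} (+1)
site 6, node EIPTX: EI={C,T} ∩ PTX={C,G} → {C} (+0)
site 6, node QS: Q={C} ∪ S={T} → {C,T} (+1)
site 6, node EIPQSTX: EIPTX={C} ∩ QS={C,T} → {C} (+0)
per-site changes: [4, 4, 5, 5, 3, 3, 3]; total = 27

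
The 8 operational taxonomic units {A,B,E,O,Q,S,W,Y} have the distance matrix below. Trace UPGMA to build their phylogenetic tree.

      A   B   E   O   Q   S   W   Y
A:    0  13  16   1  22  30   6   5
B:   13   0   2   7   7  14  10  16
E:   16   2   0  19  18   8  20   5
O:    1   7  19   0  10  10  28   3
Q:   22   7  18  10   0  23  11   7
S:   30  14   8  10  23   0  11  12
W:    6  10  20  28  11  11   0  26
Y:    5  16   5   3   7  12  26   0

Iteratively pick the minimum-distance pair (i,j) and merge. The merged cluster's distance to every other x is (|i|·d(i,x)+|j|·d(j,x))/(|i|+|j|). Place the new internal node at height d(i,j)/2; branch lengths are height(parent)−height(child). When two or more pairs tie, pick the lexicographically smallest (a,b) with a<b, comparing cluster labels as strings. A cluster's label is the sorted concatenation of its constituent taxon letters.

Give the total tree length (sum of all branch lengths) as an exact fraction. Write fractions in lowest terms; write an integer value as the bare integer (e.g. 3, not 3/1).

671/18

1. join A+O (d=1) ⇒ AO; edges |A|=1/2, |O|=1/2
  updated: d(AO,B)=10, d(AO,E)=35/2, d(AO,Q)=16, d(AO,S)=20, d(AO,W)=17, d(AO,Y)=4
2. join B+E (d=2) ⇒ BE; edges |B|=1, |E|=1
  updated: d(AO,BE)=55/4, d(BE,Q)=25/2, d(BE,S)=11, d(BE,W)=15, d(BE,Y)=21/2
3. join AO+Y (d=4) ⇒ AOY; edges |AO|=3/2, |Y|=2
  updated: d(AOY,BE)=38/3, d(AOY,Q)=13, d(AOY,S)=52/3, d(AOY,W)=20
4. join BE+S (d=11) ⇒ BES; edges |BE|=9/2, |S|=11/2
  updated: d(AOY,BES)=128/9, d(BES,Q)=16, d(BES,W)=41/3
5. join Q+W (d=11) ⇒ QW; edges |Q|=11/2, |W|=11/2
  updated: d(AOY,QW)=33/2, d(BES,QW)=89/6
6. join AOY+BES (d=128/9) ⇒ ABEOSY; edges |AOY|=46/9, |BES|=29/18
  updated: d(ABEOSY,QW)=47/3
7. join ABEOSY+QW (d=47/3) ⇒ ABEOQSWY; edges |ABEOSY|=13/18, |QW|=7/3
final tree: ((((A:1/2,O:1/2):3/2,Y:2):46/9,((B:1,E:1):9/2,S:11/2):29/18):13/18,(Q:11/2,W:11/2):7/3)
total length: 671/18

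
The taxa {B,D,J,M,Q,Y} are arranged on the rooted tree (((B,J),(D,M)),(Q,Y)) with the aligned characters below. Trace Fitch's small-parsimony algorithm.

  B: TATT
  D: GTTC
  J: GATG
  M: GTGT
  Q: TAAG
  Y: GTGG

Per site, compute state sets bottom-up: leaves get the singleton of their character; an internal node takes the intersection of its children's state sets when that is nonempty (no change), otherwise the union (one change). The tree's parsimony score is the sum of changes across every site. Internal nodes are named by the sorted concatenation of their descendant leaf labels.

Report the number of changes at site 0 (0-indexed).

2

site 0, node BJ: B={T} ∪ J={G} → {G,T} (+1)
site 0, node DM: D={G} ∩ M={G} → {G} (+0)
site 0, node BDJM: BJ={G,T} ∩ DM={G} → {G} (+0)
site 0, node QY: Q={T} ∪ Y={G} → {G,T} (+1)
site 0, node BDJMQY: BDJM={G} ∩ QY={G,T} → {G} (+0)
site 1, node BJ: B={A} ∩ J={A} → {A} (+0)
site 1, node DM: D={T} ∩ M={T} → {T} (+0)
site 1, node BDJM: BJ={A} ∪ DM={T} → {A,T} (+1)
site 1, node QY: Q={A} ∪ Y={T} → {A,T} (+1)
site 1, node BDJMQY: BDJM={A,T} ∩ QY={A,T} → {A,T} (+0)
site 2, node BJ: B={T} ∩ J={T} → {T} (+0)
site 2, node DM: D={T} ∪ M={G} → {G,T} (+1)
site 2, node BDJM: BJ={T} ∩ DM={G,T} → {T} (+0)
site 2, node QY: Q={A} ∪ Y={G} → {A,G} (+1)
site 2, node BDJMQY: BDJM={T} ∪ QY={A,G} → {A,G,T} (+1)
site 3, node BJ: B={T} ∪ J={G} → {G,T} (+1)
site 3, node DM: D={C} ∪ M={T} → {C,T} (+1)
site 3, node BDJM: BJ={G,T} ∩ DM={C,T} → {T} (+0)
site 3, node QY: Q={G} ∩ Y={G} → {G} (+0)
site 3, node BDJMQY: BDJM={T} ∪ QY={G} → {G,T} (+1)
per-site changes: [2, 2, 3, 3]; total = 10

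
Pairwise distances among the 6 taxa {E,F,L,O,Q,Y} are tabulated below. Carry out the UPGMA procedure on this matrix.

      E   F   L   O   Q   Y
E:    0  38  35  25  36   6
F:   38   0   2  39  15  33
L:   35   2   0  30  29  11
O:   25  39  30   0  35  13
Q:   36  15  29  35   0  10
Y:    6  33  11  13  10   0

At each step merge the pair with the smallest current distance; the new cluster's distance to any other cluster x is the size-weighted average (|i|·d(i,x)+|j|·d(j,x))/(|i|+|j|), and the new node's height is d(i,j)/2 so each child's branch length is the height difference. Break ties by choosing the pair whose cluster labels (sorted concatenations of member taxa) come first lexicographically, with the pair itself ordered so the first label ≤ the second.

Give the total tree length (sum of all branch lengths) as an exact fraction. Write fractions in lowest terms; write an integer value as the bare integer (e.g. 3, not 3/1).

step 1: merge (F,L) at d=2; branch lengths F→1, L→1; new cluster FL
  updated: d(E,FL)=73/2, d(FL,O)=69/2, d(FL,Q)=22, d(FL,Y)=22
step 2: merge (E,Y) at d=6; branch lengths E→3, Y→3; new cluster EY
  updated: d(EY,FL)=117/4, d(EY,O)=19, d(EY,Q)=23
step 3: merge (EY,O) at d=19; branch lengths EY→13/2, O→19/2; new cluster EOY
  updated: d(EOY,FL)=31, d(EOY,Q)=27
step 4: merge (FL,Q) at d=22; branch lengths FL→10, Q→11; new cluster FLQ
  updated: d(EOY,FLQ)=89/3
step 5: merge (EOY,FLQ) at d=89/3; branch lengths EOY→16/3, FLQ→23/6; new cluster EFLOQY
final tree: (((E:3,Y:3):13/2,O:19/2):16/3,((F:1,L:1):10,Q:11):23/6)
total length: 325/6

325/6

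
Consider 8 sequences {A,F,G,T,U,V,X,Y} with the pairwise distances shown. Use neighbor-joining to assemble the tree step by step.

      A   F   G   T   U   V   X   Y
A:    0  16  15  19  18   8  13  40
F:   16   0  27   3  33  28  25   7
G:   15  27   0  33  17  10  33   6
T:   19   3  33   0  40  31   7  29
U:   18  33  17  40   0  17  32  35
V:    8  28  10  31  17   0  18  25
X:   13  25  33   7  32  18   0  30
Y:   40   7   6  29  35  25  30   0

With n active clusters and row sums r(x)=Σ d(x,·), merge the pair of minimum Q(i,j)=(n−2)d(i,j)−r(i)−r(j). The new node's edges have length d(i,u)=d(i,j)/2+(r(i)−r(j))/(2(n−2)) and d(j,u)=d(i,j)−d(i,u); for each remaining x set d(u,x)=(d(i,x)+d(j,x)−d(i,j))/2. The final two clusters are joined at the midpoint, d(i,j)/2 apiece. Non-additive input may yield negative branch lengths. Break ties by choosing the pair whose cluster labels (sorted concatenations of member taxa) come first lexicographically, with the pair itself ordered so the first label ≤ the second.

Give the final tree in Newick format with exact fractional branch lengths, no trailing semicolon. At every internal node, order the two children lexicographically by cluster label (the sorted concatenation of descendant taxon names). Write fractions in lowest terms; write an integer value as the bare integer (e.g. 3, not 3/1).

((((A:9/4,((F:-5/12,T:41/12):65/8,X:51/8):5):41/8,V:25/8):9/8,(G:-13/10,Y:73/10):21/2):25/4,U:25/4)

step 1: merge (F,T) at d=3, Q=-283; branch lengths F→-5/12, T→41/12; new cluster FT
  updated: d(A,FT)=16, d(FT,G)=57/2, d(FT,U)=35, d(FT,V)=28, d(FT,X)=29/2, d(FT,Y)=33/2
step 2: merge (G,Y) at d=6, Q=-232; branch lengths G→-13/10, Y→73/10; new cluster GY
  updated: d(A,GY)=49/2, d(FT,GY)=39/2, d(GY,U)=23, d(GY,V)=29/2, d(GY,X)=57/2
step 3: merge (FT,X) at d=29/2, Q=-161; branch lengths FT→65/8, X→51/8; new cluster FTX
  updated: d(A,FTX)=29/4, d(FTX,GY)=67/4, d(FTX,U)=105/4, d(FTX,V)=63/4
step 4: merge (A,FTX) at d=29/4, Q=-102; branch lengths A→9/4, FTX→5; new cluster AFTX
  updated: d(AFTX,GY)=17, d(AFTX,U)=37/2, d(AFTX,V)=33/4
step 5: merge (AFTX,V) at d=33/4, Q=-67; branch lengths AFTX→41/8, V→25/8; new cluster AFTVX
  updated: d(AFTVX,GY)=93/8, d(AFTVX,U)=109/8
step 6: merge (AFTVX,GY) at d=93/8, Q=-193/4; branch lengths AFTVX→9/8, GY→21/2; new cluster AFGTVXY
  updated: d(AFGTVXY,U)=25/2
step 7: merge (AFGTVXY,U) at d=25/2; branch lengths AFGTVXY→25/4, U→25/4; new cluster AFGTUVXY
final tree: ((((A:9/4,((F:-5/12,T:41/12):65/8,X:51/8):5):41/8,V:25/8):9/8,(G:-13/10,Y:73/10):21/2):25/4,U:25/4)
total length: 505/8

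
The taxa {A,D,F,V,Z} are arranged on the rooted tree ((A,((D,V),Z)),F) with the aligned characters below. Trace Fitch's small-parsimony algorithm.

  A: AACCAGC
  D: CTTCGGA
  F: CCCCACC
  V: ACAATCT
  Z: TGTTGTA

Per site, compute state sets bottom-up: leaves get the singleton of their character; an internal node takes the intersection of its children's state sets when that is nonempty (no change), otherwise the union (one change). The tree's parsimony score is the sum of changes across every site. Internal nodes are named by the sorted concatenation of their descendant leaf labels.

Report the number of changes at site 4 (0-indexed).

2

site 0, node DV: D={C} ∪ V={A} → {A,C} (+1)
site 0, node DVZ: DV={A,C} ∪ Z={T} → {A,C,T} (+1)
site 0, node ADVZ: A={A} ∩ DVZ={A,C,T} → {A} (+0)
site 0, node ADFVZ: ADVZ={A} ∪ F={C} → {A,C} (+1)
site 1, node DV: D={T} ∪ V={C} → {C,T} (+1)
site 1, node DVZ: DV={C,T} ∪ Z={G} → {C,G,T} (+1)
site 1, node ADVZ: A={A} ∪ DVZ={C,G,T} → {A,C,G,T} (+1)
site 1, node ADFVZ: ADVZ={A,C,G,T} ∩ F={C} → {C} (+0)
site 2, node DV: D={T} ∪ V={A} → {A,T} (+1)
site 2, node DVZ: DV={A,T} ∩ Z={T} → {T} (+0)
site 2, node ADVZ: A={C} ∪ DVZ={T} → {C,T} (+1)
site 2, node ADFVZ: ADVZ={C,T} ∩ F={C} → {C} (+0)
site 3, node DV: D={C} ∪ V={A} → {A,C} (+1)
site 3, node DVZ: DV={A,C} ∪ Z={T} → {A,C,T} (+1)
site 3, node ADVZ: A={C} ∩ DVZ={A,C,T} → {C} (+0)
site 3, node ADFVZ: ADVZ={C} ∩ F={C} → {C} (+0)
site 4, node DV: D={G} ∪ V={T} → {G,T} (+1)
site 4, node DVZ: DV={G,T} ∩ Z={G} → {G} (+0)
site 4, node ADVZ: A={A} ∪ DVZ={G} → {A,G} (+1)
site 4, node ADFVZ: ADVZ={A,G} ∩ F={A} → {A} (+0)
site 5, node DV: D={G} ∪ V={C} → {C,G} (+1)
site 5, node DVZ: DV={C,G} ∪ Z={T} → {C,G,T} (+1)
site 5, node ADVZ: A={G} ∩ DVZ={C,G,T} → {G} (+0)
site 5, node ADFVZ: ADVZ={G} ∪ F={C} → {C,G} (+1)
site 6, node DV: D={A} ∪ V={T} → {A,T} (+1)
site 6, node DVZ: DV={A,T} ∩ Z={A} → {A} (+0)
site 6, node ADVZ: A={C} ∪ DVZ={A} → {A,C} (+1)
site 6, node ADFVZ: ADVZ={A,C} ∩ F={C} → {C} (+0)
per-site changes: [3, 3, 2, 2, 2, 3, 2]; total = 17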